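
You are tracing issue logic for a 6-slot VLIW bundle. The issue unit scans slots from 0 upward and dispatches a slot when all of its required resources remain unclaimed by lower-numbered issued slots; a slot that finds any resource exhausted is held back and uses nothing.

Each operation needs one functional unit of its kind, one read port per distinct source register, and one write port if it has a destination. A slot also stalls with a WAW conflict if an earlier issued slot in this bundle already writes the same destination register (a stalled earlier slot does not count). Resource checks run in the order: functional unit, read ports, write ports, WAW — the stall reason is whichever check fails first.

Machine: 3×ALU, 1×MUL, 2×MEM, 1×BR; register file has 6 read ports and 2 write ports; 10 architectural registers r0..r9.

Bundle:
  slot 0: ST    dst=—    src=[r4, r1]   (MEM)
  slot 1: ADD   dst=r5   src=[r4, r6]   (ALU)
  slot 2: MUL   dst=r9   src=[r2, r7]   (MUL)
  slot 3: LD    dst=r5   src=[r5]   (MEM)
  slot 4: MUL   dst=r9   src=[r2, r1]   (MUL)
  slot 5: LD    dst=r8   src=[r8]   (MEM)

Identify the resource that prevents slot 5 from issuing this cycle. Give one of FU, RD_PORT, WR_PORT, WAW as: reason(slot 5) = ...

#0 MEM src=r4,r1 dispatched  <A:3 Mu:1 Ld:1 B:1 rd:4 wr:2>
#1 ALU src=r4,r6 dispatched  <A:2 Mu:1 Ld:1 B:1 rd:2 wr:1>
#2 MUL src=r2,r7 dispatched  <A:2 Mu:0 Ld:1 B:1 rd:0 wr:0>
#3 MEM src=r5 held:RD_PORT  <A:2 Mu:0 Ld:1 B:1 rd:0 wr:0>
#4 MUL src=r2,r1 held:FU  <A:2 Mu:0 Ld:1 B:1 rd:0 wr:0>
#5 MEM src=r8 held:RD_PORT  <A:2 Mu:0 Ld:1 B:1 rd:0 wr:0>

reason(slot 5) = RD_PORT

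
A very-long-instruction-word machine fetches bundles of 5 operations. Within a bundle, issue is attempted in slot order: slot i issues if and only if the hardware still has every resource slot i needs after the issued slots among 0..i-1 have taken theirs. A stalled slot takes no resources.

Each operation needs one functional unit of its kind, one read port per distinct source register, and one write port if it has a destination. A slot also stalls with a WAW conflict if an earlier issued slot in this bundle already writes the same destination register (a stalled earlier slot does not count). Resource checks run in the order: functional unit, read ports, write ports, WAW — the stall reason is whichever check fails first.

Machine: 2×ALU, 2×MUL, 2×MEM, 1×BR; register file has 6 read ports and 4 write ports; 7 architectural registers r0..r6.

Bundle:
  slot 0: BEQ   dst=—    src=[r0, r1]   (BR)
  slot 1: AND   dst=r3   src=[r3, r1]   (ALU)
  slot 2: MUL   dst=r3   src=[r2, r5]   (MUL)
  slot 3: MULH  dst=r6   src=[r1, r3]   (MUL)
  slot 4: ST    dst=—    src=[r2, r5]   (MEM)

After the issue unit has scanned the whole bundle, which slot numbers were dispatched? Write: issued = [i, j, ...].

  0. BR ⇒ go  {2A/2Mu/2Ld/0B | 4r 4w}
  1. ALU→r3 ⇒ go  {1A/2Mu/2Ld/0B | 2r 3w}
  2. MUL→r3 ⇒ no(WAW)  {1A/2Mu/2Ld/0B | 2r 3w}
  3. MUL→r6 ⇒ go  {1A/1Mu/2Ld/0B | 0r 2w}
  4. MEM ⇒ no(RD_PORT)  {1A/1Mu/2Ld/0B | 0r 2w}

issued = [0, 1, 3]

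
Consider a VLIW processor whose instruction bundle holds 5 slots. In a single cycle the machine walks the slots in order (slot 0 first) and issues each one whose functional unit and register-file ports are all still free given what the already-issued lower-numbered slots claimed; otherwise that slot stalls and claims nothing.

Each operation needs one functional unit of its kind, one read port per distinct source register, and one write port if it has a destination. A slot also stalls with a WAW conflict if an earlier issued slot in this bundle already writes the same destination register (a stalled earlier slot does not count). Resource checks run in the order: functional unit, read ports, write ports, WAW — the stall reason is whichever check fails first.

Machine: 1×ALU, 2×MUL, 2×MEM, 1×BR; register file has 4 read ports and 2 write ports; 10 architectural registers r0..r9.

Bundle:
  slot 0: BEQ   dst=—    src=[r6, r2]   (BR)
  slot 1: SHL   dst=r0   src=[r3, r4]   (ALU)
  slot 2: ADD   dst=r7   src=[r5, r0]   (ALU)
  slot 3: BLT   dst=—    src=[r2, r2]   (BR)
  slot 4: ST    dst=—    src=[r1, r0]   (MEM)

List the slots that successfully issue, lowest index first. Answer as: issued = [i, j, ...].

[0] BR needs rd=2 wr=0: ok; after: ALU=1 MUL=2 MEM=2 BR=0, R=2, W=2
[1] ALU needs rd=2 wr=1: ok; after: ALU=0 MUL=2 MEM=2 BR=0, R=0, W=1
[2] ALU needs rd=2 wr=1: FU; after: ALU=0 MUL=2 MEM=2 BR=0, R=0, W=1
[3] BR needs rd=1 wr=0: FU; after: ALU=0 MUL=2 MEM=2 BR=0, R=0, W=1
[4] MEM needs rd=2 wr=0: RD_PORT; after: ALU=0 MUL=2 MEM=2 BR=0, R=0, W=1

issued = [0, 1]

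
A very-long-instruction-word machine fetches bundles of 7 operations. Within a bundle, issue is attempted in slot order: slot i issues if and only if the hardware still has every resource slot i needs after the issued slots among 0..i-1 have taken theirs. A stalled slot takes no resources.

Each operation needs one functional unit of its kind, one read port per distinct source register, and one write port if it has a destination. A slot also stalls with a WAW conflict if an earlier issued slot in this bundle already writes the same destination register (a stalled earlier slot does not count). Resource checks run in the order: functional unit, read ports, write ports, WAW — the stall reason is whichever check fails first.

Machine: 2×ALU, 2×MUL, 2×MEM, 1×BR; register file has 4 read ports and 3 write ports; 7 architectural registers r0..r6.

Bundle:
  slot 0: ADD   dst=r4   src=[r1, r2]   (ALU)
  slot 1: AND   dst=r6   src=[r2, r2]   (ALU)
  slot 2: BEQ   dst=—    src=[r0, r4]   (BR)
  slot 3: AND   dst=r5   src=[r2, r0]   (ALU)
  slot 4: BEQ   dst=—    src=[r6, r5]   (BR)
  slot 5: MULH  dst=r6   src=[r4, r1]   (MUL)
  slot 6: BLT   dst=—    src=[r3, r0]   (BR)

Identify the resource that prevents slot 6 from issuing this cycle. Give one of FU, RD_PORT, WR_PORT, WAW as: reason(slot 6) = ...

[0] ALU needs rd=2 wr=1: ok; after: ALU=1 MUL=2 MEM=2 BR=1, R=2, W=2
[1] ALU needs rd=1 wr=1: ok; after: ALU=0 MUL=2 MEM=2 BR=1, R=1, W=1
[2] BR needs rd=2 wr=0: RD_PORT; after: ALU=0 MUL=2 MEM=2 BR=1, R=1, W=1
[3] ALU needs rd=2 wr=1: FU; after: ALU=0 MUL=2 MEM=2 BR=1, R=1, W=1
[4] BR needs rd=2 wr=0: RD_PORT; after: ALU=0 MUL=2 MEM=2 BR=1, R=1, W=1
[5] MUL needs rd=2 wr=1: RD_PORT; after: ALU=0 MUL=2 MEM=2 BR=1, R=1, W=1
[6] BR needs rd=2 wr=0: RD_PORT; after: ALU=0 MUL=2 MEM=2 BR=1, R=1, W=1

reason(slot 6) = RD_PORT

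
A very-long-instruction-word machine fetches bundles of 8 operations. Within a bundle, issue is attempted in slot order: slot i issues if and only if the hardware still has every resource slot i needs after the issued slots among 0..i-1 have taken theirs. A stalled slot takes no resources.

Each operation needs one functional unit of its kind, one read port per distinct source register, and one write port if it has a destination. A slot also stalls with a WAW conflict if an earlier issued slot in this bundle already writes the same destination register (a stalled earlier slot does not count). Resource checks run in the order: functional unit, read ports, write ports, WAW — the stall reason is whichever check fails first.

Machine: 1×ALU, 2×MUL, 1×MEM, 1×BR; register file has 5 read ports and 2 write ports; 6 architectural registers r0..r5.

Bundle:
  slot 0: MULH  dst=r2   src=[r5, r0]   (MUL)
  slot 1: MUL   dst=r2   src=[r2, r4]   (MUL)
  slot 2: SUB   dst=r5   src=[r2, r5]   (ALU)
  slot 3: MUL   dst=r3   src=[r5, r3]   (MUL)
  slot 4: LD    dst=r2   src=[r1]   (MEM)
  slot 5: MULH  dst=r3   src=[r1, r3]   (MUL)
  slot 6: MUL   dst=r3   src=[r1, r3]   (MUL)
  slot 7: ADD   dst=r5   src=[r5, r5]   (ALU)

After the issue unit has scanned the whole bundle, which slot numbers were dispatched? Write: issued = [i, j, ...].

slot 0 (MUL): ISSUE — free A1,Mu1,Ld1,B1 rp3 wp1
slot 1 (MUL): stall WAW — free A1,Mu1,Ld1,B1 rp3 wp1
slot 2 (ALU): ISSUE — free A0,Mu1,Ld1,B1 rp1 wp0
slot 3 (MUL): stall RD_PORT — free A0,Mu1,Ld1,B1 rp1 wp0
slot 4 (MEM): stall WR_PORT — free A0,Mu1,Ld1,B1 rp1 wp0
slot 5 (MUL): stall RD_PORT — free A0,Mu1,Ld1,B1 rp1 wp0
slot 6 (MUL): stall RD_PORT — free A0,Mu1,Ld1,B1 rp1 wp0
slot 7 (ALU): stall FU — free A0,Mu1,Ld1,B1 rp1 wp0

issued = [0, 2]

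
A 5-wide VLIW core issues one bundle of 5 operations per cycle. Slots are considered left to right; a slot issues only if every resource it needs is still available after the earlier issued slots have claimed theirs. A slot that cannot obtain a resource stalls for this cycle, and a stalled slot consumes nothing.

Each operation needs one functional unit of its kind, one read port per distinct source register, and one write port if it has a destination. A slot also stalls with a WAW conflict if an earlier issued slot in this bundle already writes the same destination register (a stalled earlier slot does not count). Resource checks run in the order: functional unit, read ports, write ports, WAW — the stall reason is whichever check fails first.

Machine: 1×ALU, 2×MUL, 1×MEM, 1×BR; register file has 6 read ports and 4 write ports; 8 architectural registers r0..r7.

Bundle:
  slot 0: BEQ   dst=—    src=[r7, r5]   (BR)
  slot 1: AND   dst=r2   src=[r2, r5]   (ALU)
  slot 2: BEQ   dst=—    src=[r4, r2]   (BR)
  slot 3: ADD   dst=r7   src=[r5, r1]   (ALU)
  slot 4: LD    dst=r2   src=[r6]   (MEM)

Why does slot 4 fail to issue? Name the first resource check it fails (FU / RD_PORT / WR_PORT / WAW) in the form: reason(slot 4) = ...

reason(slot 4) = WAW

  0. BR ⇒ go  {1A/2Mu/1Ld/0B | 4r 4w}
  1. ALU→r2 ⇒ go  {0A/2Mu/1Ld/0B | 2r 3w}
  2. BR ⇒ no(FU)  {0A/2Mu/1Ld/0B | 2r 3w}
  3. ALU→r7 ⇒ no(FU)  {0A/2Mu/1Ld/0B | 2r 3w}
  4. MEM→r2 ⇒ no(WAW)  {0A/2Mu/1Ld/0B | 2r 3w}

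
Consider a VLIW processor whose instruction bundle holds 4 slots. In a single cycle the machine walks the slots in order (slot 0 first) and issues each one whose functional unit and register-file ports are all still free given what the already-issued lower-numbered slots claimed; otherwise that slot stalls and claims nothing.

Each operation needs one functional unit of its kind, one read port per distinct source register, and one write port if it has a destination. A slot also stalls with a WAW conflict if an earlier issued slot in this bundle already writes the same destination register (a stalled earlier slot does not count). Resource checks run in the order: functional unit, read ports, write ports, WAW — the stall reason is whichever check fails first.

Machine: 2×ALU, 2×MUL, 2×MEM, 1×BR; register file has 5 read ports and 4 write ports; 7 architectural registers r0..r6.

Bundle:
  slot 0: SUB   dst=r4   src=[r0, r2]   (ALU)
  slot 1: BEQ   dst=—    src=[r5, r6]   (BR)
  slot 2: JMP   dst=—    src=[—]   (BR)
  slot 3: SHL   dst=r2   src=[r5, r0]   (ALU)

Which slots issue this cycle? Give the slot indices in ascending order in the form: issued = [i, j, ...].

(0) want 1×ALU +2rd +1wr — yes → AL1|MU2|ME2|BR1|rd3|wr3
(1) want 1×BR +2rd +0wr — yes → AL1|MU2|ME2|BR0|rd1|wr3
(2) want 1×BR +0rd +0wr — FU → AL1|MU2|ME2|BR0|rd1|wr3
(3) want 1×ALU +2rd +1wr — RD_PORT → AL1|MU2|ME2|BR0|rd1|wr3

issued = [0, 1]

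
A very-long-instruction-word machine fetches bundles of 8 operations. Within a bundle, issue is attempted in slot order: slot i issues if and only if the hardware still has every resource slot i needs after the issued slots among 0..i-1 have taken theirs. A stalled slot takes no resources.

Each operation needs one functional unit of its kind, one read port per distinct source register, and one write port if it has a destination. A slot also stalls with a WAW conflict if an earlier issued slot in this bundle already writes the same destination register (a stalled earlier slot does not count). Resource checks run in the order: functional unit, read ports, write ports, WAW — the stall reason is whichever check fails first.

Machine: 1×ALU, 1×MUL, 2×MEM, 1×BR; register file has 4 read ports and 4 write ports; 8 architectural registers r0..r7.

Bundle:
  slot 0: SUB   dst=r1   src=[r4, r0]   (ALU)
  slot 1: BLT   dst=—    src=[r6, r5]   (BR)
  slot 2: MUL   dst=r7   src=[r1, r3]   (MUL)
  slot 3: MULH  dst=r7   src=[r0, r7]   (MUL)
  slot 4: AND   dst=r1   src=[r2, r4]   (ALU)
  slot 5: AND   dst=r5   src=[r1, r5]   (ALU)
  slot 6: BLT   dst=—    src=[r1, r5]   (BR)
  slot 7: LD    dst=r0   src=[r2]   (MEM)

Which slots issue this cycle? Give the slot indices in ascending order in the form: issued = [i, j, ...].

slot 0 (ALU): ISSUE — free A0,Mu1,Ld2,B1 rp2 wp3
slot 1 (BR): ISSUE — free A0,Mu1,Ld2,B0 rp0 wp3
slot 2 (MUL): stall RD_PORT — free A0,Mu1,Ld2,B0 rp0 wp3
slot 3 (MUL): stall RD_PORT — free A0,Mu1,Ld2,B0 rp0 wp3
slot 4 (ALU): stall FU — free A0,Mu1,Ld2,B0 rp0 wp3
slot 5 (ALU): stall FU — free A0,Mu1,Ld2,B0 rp0 wp3
slot 6 (BR): stall FU — free A0,Mu1,Ld2,B0 rp0 wp3
slot 7 (MEM): stall RD_PORT — free A0,Mu1,Ld2,B0 rp0 wp3

issued = [0, 1]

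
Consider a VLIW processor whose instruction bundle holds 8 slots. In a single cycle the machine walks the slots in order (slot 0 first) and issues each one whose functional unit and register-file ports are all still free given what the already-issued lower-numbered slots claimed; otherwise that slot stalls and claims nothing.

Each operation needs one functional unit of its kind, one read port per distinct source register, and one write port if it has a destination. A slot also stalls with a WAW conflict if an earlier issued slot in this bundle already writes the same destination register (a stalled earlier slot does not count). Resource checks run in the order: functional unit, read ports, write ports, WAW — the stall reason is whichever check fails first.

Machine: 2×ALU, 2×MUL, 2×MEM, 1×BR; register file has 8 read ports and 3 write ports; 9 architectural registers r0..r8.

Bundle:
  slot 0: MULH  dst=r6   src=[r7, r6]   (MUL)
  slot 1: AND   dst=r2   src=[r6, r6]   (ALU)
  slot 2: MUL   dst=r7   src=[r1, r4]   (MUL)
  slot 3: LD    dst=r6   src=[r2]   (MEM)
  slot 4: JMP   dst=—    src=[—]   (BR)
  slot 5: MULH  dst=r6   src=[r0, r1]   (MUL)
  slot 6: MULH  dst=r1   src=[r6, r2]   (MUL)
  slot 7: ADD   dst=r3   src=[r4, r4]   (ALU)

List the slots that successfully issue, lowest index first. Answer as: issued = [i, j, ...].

#0 MUL src=r7,r6 dispatched  <A:2 Mu:1 Ld:2 B:1 rd:6 wr:2>
#1 ALU src=r6,r6 dispatched  <A:1 Mu:1 Ld:2 B:1 rd:5 wr:1>
#2 MUL src=r1,r4 dispatched  <A:1 Mu:0 Ld:2 B:1 rd:3 wr:0>
#3 MEM src=r2 held:WR_PORT  <A:1 Mu:0 Ld:2 B:1 rd:3 wr:0>
#4 BR src=- dispatched  <A:1 Mu:0 Ld:2 B:0 rd:3 wr:0>
#5 MUL src=r0,r1 held:FU  <A:1 Mu:0 Ld:2 B:0 rd:3 wr:0>
#6 MUL src=r6,r2 held:FU  <A:1 Mu:0 Ld:2 B:0 rd:3 wr:0>
#7 ALU src=r4,r4 held:WR_PORT  <A:1 Mu:0 Ld:2 B:0 rd:3 wr:0>

issued = [0, 1, 2, 4]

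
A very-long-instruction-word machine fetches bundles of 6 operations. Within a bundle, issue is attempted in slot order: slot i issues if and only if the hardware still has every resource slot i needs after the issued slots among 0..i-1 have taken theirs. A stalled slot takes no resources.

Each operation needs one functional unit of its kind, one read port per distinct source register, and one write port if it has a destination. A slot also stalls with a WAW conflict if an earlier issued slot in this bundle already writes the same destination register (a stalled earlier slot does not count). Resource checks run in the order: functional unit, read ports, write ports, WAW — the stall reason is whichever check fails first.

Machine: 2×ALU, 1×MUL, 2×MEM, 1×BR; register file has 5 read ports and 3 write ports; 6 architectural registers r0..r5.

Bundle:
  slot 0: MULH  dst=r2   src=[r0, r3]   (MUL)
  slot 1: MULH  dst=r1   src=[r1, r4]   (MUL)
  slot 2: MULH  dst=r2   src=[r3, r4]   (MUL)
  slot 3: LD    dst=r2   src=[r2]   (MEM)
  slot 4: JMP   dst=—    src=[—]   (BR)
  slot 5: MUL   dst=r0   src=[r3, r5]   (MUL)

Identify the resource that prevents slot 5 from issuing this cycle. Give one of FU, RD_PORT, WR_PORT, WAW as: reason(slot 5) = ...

  0. MUL→r2 ⇒ go  {2A/0Mu/2Ld/1B | 3r 2w}
  1. MUL→r1 ⇒ no(FU)  {2A/0Mu/2Ld/1B | 3r 2w}
  2. MUL→r2 ⇒ no(FU)  {2A/0Mu/2Ld/1B | 3r 2w}
  3. MEM→r2 ⇒ no(WAW)  {2A/0Mu/2Ld/1B | 3r 2w}
  4. BR ⇒ go  {2A/0Mu/2Ld/0B | 3r 2w}
  5. MUL→r0 ⇒ no(FU)  {2A/0Mu/2Ld/0B | 3r 2w}

reason(slot 5) = FU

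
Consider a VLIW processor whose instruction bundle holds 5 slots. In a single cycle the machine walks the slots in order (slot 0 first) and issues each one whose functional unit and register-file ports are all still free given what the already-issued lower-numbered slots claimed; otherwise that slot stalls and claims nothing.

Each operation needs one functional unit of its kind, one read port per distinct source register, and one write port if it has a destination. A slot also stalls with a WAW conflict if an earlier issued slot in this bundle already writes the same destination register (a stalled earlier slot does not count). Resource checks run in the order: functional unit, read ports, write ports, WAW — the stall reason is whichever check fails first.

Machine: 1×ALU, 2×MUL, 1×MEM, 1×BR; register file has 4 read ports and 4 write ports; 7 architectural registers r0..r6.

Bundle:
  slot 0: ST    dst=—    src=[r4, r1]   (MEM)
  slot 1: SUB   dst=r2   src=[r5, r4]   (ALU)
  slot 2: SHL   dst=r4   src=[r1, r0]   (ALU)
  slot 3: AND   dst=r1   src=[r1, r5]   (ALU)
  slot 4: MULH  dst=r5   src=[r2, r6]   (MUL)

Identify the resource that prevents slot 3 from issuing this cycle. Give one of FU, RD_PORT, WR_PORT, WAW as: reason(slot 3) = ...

reason(slot 3) = FU

slot 0 (MEM): ISSUE — free A1,Mu2,Ld0,B1 rp2 wp4
slot 1 (ALU): ISSUE — free A0,Mu2,Ld0,B1 rp0 wp3
slot 2 (ALU): stall FU — free A0,Mu2,Ld0,B1 rp0 wp3
slot 3 (ALU): stall FU — free A0,Mu2,Ld0,B1 rp0 wp3
slot 4 (MUL): stall RD_PORT — free A0,Mu2,Ld0,B1 rp0 wp3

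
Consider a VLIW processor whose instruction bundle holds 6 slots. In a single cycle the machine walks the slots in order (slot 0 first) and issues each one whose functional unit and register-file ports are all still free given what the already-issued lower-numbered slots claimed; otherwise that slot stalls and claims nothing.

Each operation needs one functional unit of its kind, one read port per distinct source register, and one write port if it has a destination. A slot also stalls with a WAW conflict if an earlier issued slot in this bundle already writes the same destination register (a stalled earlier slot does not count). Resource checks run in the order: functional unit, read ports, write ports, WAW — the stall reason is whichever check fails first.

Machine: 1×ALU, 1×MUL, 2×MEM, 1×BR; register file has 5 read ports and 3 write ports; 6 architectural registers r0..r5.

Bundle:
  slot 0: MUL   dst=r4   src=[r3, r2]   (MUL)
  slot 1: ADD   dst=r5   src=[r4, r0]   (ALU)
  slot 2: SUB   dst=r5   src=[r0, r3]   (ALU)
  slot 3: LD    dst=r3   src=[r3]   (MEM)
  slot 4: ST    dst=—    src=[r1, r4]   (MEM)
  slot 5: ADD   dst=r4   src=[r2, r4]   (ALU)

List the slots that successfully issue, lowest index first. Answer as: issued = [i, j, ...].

#0 MUL src=r3,r2 dispatched  <A:1 Mu:0 Ld:2 B:1 rd:3 wr:2>
#1 ALU src=r4,r0 dispatched  <A:0 Mu:0 Ld:2 B:1 rd:1 wr:1>
#2 ALU src=r0,r3 held:FU  <A:0 Mu:0 Ld:2 B:1 rd:1 wr:1>
#3 MEM src=r3 dispatched  <A:0 Mu:0 Ld:1 B:1 rd:0 wr:0>
#4 MEM src=r1,r4 held:RD_PORT  <A:0 Mu:0 Ld:1 B:1 rd:0 wr:0>
#5 ALU src=r2,r4 held:FU  <A:0 Mu:0 Ld:1 B:1 rd:0 wr:0>

issued = [0, 1, 3]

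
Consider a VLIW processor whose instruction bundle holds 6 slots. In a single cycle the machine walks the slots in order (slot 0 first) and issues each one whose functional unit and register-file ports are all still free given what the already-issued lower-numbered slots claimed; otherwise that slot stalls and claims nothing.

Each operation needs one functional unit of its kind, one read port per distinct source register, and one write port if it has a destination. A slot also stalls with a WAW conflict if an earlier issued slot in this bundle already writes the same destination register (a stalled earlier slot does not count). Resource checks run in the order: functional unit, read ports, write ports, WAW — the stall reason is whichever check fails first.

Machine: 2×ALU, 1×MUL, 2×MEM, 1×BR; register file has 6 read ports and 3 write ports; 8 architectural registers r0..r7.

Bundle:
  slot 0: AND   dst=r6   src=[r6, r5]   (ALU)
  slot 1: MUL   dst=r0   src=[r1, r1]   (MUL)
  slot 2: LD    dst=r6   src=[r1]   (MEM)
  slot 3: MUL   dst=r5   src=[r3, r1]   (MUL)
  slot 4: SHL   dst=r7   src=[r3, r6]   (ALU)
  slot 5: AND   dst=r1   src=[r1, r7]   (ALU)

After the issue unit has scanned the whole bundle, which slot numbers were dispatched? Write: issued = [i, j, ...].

issued = [0, 1, 4]

  0. ALU→r6 ⇒ go  {1A/1Mu/2Ld/1B | 4r 2w}
  1. MUL→r0 ⇒ go  {1A/0Mu/2Ld/1B | 3r 1w}
  2. MEM→r6 ⇒ no(WAW)  {1A/0Mu/2Ld/1B | 3r 1w}
  3. MUL→r5 ⇒ no(FU)  {1A/0Mu/2Ld/1B | 3r 1w}
  4. ALU→r7 ⇒ go  {0A/0Mu/2Ld/1B | 1r 0w}
  5. ALU→r1 ⇒ no(FU)  {0A/0Mu/2Ld/1B | 1r 0w}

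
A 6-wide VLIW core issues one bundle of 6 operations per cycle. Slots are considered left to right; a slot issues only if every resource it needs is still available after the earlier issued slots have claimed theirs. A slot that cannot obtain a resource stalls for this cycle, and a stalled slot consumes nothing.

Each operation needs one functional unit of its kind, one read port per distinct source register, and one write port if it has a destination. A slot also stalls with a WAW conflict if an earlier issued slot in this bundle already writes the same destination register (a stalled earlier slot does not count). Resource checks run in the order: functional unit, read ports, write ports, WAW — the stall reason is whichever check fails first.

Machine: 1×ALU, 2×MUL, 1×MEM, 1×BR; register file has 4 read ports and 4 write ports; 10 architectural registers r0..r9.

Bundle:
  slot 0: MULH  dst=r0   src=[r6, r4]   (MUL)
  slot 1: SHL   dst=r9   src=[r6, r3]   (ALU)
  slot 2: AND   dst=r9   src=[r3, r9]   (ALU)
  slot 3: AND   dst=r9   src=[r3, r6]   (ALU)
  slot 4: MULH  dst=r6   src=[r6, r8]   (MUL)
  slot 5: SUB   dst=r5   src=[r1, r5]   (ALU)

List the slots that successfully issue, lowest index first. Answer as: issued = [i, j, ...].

  0. MUL→r0 ⇒ go  {1A/1Mu/1Ld/1B | 2r 3w}
  1. ALU→r9 ⇒ go  {0A/1Mu/1Ld/1B | 0r 2w}
  2. ALU→r9 ⇒ no(FU)  {0A/1Mu/1Ld/1B | 0r 2w}
  3. ALU→r9 ⇒ no(FU)  {0A/1Mu/1Ld/1B | 0r 2w}
  4. MUL→r6 ⇒ no(RD_PORT)  {0A/1Mu/1Ld/1B | 0r 2w}
  5. ALU→r5 ⇒ no(FU)  {0A/1Mu/1Ld/1B | 0r 2w}

issued = [0, 1]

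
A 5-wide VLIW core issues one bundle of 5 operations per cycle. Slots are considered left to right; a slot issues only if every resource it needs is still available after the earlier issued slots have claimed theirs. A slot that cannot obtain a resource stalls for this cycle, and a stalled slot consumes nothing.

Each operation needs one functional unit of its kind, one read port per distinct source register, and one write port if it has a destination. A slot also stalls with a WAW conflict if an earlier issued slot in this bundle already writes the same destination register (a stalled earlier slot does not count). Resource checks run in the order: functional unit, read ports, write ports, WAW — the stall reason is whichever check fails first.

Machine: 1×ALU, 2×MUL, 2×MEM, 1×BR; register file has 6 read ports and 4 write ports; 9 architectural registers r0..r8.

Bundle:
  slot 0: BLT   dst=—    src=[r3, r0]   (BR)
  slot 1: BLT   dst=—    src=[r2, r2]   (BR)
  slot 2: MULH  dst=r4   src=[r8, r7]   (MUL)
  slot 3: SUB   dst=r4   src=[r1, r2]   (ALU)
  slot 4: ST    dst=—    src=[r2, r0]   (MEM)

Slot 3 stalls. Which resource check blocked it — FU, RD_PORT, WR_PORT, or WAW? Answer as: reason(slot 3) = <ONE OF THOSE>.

#0 BR src=r3,r0 dispatched  <A:1 Mu:2 Ld:2 B:0 rd:4 wr:4>
#1 BR src=r2,r2 held:FU  <A:1 Mu:2 Ld:2 B:0 rd:4 wr:4>
#2 MUL src=r8,r7 dispatched  <A:1 Mu:1 Ld:2 B:0 rd:2 wr:3>
#3 ALU src=r1,r2 held:WAW  <A:1 Mu:1 Ld:2 B:0 rd:2 wr:3>
#4 MEM src=r2,r0 dispatched  <A:1 Mu:1 Ld:1 B:0 rd:0 wr:3>

reason(slot 3) = WAW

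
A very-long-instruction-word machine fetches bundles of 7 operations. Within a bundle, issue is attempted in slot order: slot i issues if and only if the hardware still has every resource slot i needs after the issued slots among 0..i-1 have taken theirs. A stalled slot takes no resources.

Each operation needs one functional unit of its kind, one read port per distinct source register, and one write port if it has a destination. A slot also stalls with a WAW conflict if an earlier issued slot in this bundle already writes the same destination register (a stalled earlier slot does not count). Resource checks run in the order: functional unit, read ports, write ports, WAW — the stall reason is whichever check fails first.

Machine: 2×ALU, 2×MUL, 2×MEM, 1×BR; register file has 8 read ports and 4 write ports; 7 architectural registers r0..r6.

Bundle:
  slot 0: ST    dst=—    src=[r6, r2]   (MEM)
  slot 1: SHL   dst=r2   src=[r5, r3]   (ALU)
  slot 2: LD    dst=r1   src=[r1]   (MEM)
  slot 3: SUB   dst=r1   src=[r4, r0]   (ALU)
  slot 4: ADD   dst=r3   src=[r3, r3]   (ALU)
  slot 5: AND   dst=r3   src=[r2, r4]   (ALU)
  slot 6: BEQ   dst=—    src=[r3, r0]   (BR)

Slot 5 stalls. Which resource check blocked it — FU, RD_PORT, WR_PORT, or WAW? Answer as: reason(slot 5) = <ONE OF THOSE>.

reason(slot 5) = FU

#0 MEM src=r6,r2 dispatched  <A:2 Mu:2 Ld:1 B:1 rd:6 wr:4>
#1 ALU src=r5,r3 dispatched  <A:1 Mu:2 Ld:1 B:1 rd:4 wr:3>
#2 MEM src=r1 dispatched  <A:1 Mu:2 Ld:0 B:1 rd:3 wr:2>
#3 ALU src=r4,r0 held:WAW  <A:1 Mu:2 Ld:0 B:1 rd:3 wr:2>
#4 ALU src=r3,r3 dispatched  <A:0 Mu:2 Ld:0 B:1 rd:2 wr:1>
#5 ALU src=r2,r4 held:FU  <A:0 Mu:2 Ld:0 B:1 rd:2 wr:1>
#6 BR src=r3,r0 dispatched  <A:0 Mu:2 Ld:0 B:0 rd:0 wr:1>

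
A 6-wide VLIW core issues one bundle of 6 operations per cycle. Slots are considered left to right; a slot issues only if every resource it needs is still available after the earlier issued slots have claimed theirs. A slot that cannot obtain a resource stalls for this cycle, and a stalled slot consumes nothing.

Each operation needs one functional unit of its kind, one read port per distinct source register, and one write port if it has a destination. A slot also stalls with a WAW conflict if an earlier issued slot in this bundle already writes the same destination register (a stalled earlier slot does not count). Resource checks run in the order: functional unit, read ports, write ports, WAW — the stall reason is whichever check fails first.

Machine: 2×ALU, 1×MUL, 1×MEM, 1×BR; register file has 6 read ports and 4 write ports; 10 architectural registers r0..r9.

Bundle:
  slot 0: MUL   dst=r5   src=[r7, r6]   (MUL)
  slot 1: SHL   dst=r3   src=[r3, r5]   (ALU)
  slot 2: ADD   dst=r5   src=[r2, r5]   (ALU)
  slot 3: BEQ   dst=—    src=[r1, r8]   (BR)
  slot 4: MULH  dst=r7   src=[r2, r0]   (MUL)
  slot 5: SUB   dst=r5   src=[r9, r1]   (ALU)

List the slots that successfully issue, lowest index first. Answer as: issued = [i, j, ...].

(0) want 1×MUL +2rd +1wr — yes → AL2|MU0|ME1|BR1|rd4|wr3
(1) want 1×ALU +2rd +1wr — yes → AL1|MU0|ME1|BR1|rd2|wr2
(2) want 1×ALU +2rd +1wr — WAW → AL1|MU0|ME1|BR1|rd2|wr2
(3) want 1×BR +2rd +0wr — yes → AL1|MU0|ME1|BR0|rd0|wr2
(4) want 1×MUL +2rd +1wr — FU → AL1|MU0|ME1|BR0|rd0|wr2
(5) want 1×ALU +2rd +1wr — RD_PORT → AL1|MU0|ME1|BR0|rd0|wr2

issued = [0, 1, 3]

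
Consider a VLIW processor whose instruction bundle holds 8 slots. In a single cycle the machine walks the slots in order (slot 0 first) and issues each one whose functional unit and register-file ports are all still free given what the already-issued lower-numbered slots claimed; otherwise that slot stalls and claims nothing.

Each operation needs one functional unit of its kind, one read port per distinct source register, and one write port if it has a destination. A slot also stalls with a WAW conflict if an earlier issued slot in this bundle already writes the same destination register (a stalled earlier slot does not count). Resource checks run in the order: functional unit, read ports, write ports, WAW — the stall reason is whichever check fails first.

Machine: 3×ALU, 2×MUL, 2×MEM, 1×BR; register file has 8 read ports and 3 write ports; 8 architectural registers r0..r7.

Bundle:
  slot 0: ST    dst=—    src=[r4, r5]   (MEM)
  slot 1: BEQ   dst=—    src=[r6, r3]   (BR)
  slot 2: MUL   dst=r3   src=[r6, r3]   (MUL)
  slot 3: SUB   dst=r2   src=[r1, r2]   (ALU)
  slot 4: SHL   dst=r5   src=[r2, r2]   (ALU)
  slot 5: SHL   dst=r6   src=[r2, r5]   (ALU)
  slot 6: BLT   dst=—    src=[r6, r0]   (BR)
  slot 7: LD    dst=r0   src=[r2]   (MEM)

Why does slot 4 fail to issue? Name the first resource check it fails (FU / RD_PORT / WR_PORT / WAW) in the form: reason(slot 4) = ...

reason(slot 4) = RD_PORT

(0) want 1×MEM +2rd +0wr — yes → AL3|MU2|ME1|BR1|rd6|wr3
(1) want 1×BR +2rd +0wr — yes → AL3|MU2|ME1|BR0|rd4|wr3
(2) want 1×MUL +2rd +1wr — yes → AL3|MU1|ME1|BR0|rd2|wr2
(3) want 1×ALU +2rd +1wr — yes → AL2|MU1|ME1|BR0|rd0|wr1
(4) want 1×ALU +1rd +1wr — RD_PORT → AL2|MU1|ME1|BR0|rd0|wr1
(5) want 1×ALU +2rd +1wr — RD_PORT → AL2|MU1|ME1|BR0|rd0|wr1
(6) want 1×BR +2rd +0wr — FU → AL2|MU1|ME1|BR0|rd0|wr1
(7) want 1×MEM +1rd +1wr — RD_PORT → AL2|MU1|ME1|BR0|rd0|wr1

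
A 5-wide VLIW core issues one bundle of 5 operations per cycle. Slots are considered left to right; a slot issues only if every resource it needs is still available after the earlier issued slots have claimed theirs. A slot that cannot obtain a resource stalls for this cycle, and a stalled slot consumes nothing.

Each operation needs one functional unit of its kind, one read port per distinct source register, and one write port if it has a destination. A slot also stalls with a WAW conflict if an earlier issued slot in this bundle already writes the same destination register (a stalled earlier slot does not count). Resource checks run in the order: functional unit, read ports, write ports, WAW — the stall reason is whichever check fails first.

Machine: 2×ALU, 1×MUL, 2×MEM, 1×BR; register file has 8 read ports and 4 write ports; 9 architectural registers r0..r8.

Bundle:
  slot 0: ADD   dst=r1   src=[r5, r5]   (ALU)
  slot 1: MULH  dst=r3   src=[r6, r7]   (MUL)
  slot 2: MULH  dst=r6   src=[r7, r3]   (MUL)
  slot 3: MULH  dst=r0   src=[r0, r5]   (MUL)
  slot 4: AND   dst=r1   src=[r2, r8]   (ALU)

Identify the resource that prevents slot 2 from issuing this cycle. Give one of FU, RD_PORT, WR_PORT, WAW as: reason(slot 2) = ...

(0) want 1×ALU +1rd +1wr — yes → AL1|MU1|ME2|BR1|rd7|wr3
(1) want 1×MUL +2rd +1wr — yes → AL1|MU0|ME2|BR1|rd5|wr2
(2) want 1×MUL +2rd +1wr — FU → AL1|MU0|ME2|BR1|rd5|wr2
(3) want 1×MUL +2rd +1wr — FU → AL1|MU0|ME2|BR1|rd5|wr2
(4) want 1×ALU +2rd +1wr — WAW → AL1|MU0|ME2|BR1|rd5|wr2

reason(slot 2) = FU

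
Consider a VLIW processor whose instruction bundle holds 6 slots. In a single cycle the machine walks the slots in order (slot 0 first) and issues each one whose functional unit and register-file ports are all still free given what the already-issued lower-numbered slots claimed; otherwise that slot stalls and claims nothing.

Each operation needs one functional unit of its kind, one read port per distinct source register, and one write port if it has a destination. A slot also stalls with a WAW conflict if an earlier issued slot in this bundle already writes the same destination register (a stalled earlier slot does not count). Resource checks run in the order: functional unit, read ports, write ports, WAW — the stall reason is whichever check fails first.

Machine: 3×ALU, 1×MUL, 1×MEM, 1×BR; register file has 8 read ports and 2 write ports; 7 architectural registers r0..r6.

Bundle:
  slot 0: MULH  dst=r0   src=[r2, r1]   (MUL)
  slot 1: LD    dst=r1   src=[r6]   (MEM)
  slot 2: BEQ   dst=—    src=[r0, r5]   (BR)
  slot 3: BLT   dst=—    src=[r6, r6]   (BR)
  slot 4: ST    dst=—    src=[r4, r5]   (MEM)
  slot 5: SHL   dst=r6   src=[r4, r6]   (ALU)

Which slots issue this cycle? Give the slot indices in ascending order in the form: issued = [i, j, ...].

#0 MUL src=r2,r1 dispatched  <A:3 Mu:0 Ld:1 B:1 rd:6 wr:1>
#1 MEM src=r6 dispatched  <A:3 Mu:0 Ld:0 B:1 rd:5 wr:0>
#2 BR src=r0,r5 dispatched  <A:3 Mu:0 Ld:0 B:0 rd:3 wr:0>
#3 BR src=r6,r6 held:FU  <A:3 Mu:0 Ld:0 B:0 rd:3 wr:0>
#4 MEM src=r4,r5 held:FU  <A:3 Mu:0 Ld:0 B:0 rd:3 wr:0>
#5 ALU src=r4,r6 held:WR_PORT  <A:3 Mu:0 Ld:0 B:0 rd:3 wr:0>

issued = [0, 1, 2]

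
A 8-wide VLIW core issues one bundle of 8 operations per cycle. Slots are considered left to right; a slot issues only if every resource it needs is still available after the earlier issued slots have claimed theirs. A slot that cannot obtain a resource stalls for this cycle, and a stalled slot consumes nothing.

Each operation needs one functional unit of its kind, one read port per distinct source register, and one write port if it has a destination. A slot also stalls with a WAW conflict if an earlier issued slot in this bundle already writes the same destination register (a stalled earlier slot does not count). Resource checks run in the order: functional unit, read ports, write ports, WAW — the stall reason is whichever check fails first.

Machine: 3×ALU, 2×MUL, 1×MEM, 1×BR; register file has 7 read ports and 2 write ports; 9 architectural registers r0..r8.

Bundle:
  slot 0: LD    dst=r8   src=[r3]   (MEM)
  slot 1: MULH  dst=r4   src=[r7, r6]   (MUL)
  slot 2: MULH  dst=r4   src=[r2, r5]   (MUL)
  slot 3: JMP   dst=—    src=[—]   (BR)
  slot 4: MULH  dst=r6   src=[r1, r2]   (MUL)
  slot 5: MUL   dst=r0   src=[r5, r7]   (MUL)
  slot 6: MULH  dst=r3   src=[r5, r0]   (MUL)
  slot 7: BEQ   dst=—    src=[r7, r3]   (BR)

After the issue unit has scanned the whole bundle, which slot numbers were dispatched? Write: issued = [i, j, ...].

issued = [0, 1, 3]

  0. MEM→r8 ⇒ go  {3A/2Mu/0Ld/1B | 6r 1w}
  1. MUL→r4 ⇒ go  {3A/1Mu/0Ld/1B | 4r 0w}
  2. MUL→r4 ⇒ no(WR_PORT)  {3A/1Mu/0Ld/1B | 4r 0w}
  3. BR ⇒ go  {3A/1Mu/0Ld/0B | 4r 0w}
  4. MUL→r6 ⇒ no(WR_PORT)  {3A/1Mu/0Ld/0B | 4r 0w}
  5. MUL→r0 ⇒ no(WR_PORT)  {3A/1Mu/0Ld/0B | 4r 0w}
  6. MUL→r3 ⇒ no(WR_PORT)  {3A/1Mu/0Ld/0B | 4r 0w}
  7. BR ⇒ no(FU)  {3A/1Mu/0Ld/0B | 4r 0w}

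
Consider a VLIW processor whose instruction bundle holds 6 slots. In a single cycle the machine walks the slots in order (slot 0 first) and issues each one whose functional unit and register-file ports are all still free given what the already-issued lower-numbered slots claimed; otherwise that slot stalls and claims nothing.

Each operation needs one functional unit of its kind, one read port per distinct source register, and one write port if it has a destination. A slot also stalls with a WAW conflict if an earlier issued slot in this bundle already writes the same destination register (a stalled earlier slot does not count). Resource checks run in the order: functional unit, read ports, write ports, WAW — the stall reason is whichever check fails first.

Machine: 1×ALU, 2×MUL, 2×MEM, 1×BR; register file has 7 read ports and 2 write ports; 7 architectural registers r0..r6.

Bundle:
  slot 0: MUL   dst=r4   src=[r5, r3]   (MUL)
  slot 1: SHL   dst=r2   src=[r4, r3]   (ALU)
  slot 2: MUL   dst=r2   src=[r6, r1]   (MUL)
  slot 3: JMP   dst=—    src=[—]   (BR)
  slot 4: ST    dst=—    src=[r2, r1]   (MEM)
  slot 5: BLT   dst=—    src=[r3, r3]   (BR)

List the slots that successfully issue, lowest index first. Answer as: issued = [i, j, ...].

issued = [0, 1, 3, 4]

(0) want 1×MUL +2rd +1wr — yes → AL1|MU1|ME2|BR1|rd5|wr1
(1) want 1×ALU +2rd +1wr — yes → AL0|MU1|ME2|BR1|rd3|wr0
(2) want 1×MUL +2rd +1wr — WR_PORT → AL0|MU1|ME2|BR1|rd3|wr0
(3) want 1×BR +0rd +0wr — yes → AL0|MU1|ME2|BR0|rd3|wr0
(4) want 1×MEM +2rd +0wr — yes → AL0|MU1|ME1|BR0|rd1|wr0
(5) want 1×BR +1rd +0wr — FU → AL0|MU1|ME1|BR0|rd1|wr0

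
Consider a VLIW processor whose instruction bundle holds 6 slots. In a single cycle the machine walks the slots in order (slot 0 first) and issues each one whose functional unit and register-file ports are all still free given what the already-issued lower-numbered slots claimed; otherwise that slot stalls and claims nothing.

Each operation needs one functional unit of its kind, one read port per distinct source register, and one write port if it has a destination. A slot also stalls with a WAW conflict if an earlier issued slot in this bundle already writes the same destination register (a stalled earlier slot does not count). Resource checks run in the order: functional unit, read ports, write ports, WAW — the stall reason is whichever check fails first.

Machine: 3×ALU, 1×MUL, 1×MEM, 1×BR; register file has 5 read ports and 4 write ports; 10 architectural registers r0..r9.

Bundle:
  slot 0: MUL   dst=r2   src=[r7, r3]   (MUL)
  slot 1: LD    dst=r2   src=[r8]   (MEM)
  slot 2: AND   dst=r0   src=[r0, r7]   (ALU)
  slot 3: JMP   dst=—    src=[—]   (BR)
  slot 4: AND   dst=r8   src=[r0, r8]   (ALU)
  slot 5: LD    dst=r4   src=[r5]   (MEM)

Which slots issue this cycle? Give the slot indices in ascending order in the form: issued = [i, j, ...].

[0] MUL needs rd=2 wr=1: ok; after: ALU=3 MUL=0 MEM=1 BR=1, R=3, W=3
[1] MEM needs rd=1 wr=1: WAW; after: ALU=3 MUL=0 MEM=1 BR=1, R=3, W=3
[2] ALU needs rd=2 wr=1: ok; after: ALU=2 MUL=0 MEM=1 BR=1, R=1, W=2
[3] BR needs rd=0 wr=0: ok; after: ALU=2 MUL=0 MEM=1 BR=0, R=1, W=2
[4] ALU needs rd=2 wr=1: RD_PORT; after: ALU=2 MUL=0 MEM=1 BR=0, R=1, W=2
[5] MEM needs rd=1 wr=1: ok; after: ALU=2 MUL=0 MEM=0 BR=0, R=0, W=1

issued = [0, 2, 3, 5]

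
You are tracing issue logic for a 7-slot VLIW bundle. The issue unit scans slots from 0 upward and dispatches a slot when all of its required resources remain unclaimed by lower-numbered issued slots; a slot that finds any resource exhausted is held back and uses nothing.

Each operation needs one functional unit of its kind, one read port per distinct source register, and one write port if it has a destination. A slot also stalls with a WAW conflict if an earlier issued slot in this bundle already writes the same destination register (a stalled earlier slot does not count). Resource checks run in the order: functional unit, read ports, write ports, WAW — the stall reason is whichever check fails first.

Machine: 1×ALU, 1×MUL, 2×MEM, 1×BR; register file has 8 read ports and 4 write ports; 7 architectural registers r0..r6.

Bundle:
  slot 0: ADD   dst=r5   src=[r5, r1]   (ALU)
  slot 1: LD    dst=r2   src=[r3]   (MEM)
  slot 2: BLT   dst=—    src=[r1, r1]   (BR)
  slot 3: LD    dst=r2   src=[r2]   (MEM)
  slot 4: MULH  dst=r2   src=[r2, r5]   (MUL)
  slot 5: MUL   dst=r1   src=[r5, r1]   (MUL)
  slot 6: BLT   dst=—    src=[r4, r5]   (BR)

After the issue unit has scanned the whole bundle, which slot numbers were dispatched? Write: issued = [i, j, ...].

issued = [0, 1, 2, 5]

slot 0 (ALU): ISSUE — free A0,Mu1,Ld2,B1 rp6 wp3
slot 1 (MEM): ISSUE — free A0,Mu1,Ld1,B1 rp5 wp2
slot 2 (BR): ISSUE — free A0,Mu1,Ld1,B0 rp4 wp2
slot 3 (MEM): stall WAW — free A0,Mu1,Ld1,B0 rp4 wp2
slot 4 (MUL): stall WAW — free A0,Mu1,Ld1,B0 rp4 wp2
slot 5 (MUL): ISSUE — free A0,Mu0,Ld1,B0 rp2 wp1
slot 6 (BR): stall FU — free A0,Mu0,Ld1,B0 rp2 wp1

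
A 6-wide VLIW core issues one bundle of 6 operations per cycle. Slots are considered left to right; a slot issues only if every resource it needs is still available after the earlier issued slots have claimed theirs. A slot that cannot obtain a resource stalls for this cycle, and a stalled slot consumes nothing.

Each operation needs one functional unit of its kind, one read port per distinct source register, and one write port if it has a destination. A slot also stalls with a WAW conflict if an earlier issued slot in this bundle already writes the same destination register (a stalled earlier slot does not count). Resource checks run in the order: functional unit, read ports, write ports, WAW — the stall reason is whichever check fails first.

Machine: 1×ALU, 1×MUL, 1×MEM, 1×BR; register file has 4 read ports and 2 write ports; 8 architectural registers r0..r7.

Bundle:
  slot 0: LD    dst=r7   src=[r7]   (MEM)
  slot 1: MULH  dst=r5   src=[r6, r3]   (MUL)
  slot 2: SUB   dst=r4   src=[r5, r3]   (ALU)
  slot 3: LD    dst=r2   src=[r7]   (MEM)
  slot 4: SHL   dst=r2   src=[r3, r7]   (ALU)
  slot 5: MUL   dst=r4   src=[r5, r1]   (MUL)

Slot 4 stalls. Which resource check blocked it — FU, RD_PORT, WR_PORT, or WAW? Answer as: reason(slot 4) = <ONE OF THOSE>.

[0] MEM needs rd=1 wr=1: ok; after: ALU=1 MUL=1 MEM=0 BR=1, R=3, W=1
[1] MUL needs rd=2 wr=1: ok; after: ALU=1 MUL=0 MEM=0 BR=1, R=1, W=0
[2] ALU needs rd=2 wr=1: RD_PORT; after: ALU=1 MUL=0 MEM=0 BR=1, R=1, W=0
[3] MEM needs rd=1 wr=1: FU; after: ALU=1 MUL=0 MEM=0 BR=1, R=1, W=0
[4] ALU needs rd=2 wr=1: RD_PORT; after: ALU=1 MUL=0 MEM=0 BR=1, R=1, W=0
[5] MUL needs rd=2 wr=1: FU; after: ALU=1 MUL=0 MEM=0 BR=1, R=1, W=0

reason(slot 4) = RD_PORT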